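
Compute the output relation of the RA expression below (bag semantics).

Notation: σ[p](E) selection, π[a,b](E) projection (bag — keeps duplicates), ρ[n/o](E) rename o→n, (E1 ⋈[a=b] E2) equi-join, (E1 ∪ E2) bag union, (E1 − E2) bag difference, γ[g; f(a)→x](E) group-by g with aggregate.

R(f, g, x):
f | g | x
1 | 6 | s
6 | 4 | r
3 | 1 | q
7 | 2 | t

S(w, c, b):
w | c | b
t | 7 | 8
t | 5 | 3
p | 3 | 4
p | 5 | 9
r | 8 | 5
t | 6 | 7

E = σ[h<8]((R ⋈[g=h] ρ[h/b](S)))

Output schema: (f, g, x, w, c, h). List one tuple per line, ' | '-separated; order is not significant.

Stepwise |·|:
  R → 4
  S → 6
  ρ[h/b](S) → 6
  (R ⋈[g=h] ρ[h/b](S)) → 1
  σ[h<8]((R ⋈[g=h] ρ[h/b](S))) → 1

== RESULT ==
f | g | x | w | c | h
6 | 4 | r | p | 3 | 4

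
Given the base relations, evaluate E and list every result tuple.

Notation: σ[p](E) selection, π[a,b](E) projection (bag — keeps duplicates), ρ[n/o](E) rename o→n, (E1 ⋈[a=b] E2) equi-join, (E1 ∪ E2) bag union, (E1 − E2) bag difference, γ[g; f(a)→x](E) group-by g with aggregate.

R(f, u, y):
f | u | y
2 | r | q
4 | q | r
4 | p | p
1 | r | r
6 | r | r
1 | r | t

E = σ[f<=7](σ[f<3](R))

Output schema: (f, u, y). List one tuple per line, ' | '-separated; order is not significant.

Subexpression sizes:
  R → 6
  σ[f<3](R) → 3
  σ[f<=7](σ[f<3](R)) → 3

== RESULT ==
f | u | y
1 | r | r
1 | r | t
2 | r | q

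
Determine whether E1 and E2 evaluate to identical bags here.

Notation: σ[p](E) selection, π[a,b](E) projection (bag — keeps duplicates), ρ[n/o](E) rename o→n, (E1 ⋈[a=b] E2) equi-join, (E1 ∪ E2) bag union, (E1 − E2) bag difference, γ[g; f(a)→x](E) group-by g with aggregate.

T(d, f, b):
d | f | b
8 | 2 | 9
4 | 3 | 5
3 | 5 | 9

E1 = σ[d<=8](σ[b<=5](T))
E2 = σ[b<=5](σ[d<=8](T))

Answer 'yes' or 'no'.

E1 row counts bottom-up:
  T → 3
  σ[b<=5](T) → 1
  σ[d<=8](σ[b<=5](T)) → 1
E2 row counts bottom-up:
  T → 3
  σ[d<=8](T) → 3
  σ[b<=5](σ[d<=8](T)) → 1

E1 and E2 produce the same multiset:
d | f | b
4 | 3 | 5

yes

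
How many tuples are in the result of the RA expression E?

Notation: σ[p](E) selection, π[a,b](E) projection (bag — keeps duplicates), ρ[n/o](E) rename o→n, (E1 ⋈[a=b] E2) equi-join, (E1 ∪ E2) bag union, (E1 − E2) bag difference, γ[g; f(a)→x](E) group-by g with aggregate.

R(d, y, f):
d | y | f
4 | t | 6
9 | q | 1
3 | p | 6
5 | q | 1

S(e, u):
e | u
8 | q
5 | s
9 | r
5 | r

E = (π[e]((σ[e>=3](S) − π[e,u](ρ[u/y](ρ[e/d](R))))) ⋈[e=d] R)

Stepwise |·|:
  S → 4
  σ[e>=3](S) → 4
  R → 4
  ρ[e/d](R) → 4
  ρ[u/y](ρ[e/d](R)) → 4
  π[e,u](ρ[u/y](ρ[e/d](R))) → 4
  (σ[e>=3](S) − π[e,u](ρ[u/y](ρ[e/d](R)))) → 4
  π[e]((σ[e>=3](S) − π[e,u](ρ[u/y](ρ[e/d](R))))) → 4
  R → 4
  (π[e]((σ[e>=3](S) − π[e,u](ρ[u/y](ρ[e/d](R))))) ⋈[e=d] R) → 3

|E| = 3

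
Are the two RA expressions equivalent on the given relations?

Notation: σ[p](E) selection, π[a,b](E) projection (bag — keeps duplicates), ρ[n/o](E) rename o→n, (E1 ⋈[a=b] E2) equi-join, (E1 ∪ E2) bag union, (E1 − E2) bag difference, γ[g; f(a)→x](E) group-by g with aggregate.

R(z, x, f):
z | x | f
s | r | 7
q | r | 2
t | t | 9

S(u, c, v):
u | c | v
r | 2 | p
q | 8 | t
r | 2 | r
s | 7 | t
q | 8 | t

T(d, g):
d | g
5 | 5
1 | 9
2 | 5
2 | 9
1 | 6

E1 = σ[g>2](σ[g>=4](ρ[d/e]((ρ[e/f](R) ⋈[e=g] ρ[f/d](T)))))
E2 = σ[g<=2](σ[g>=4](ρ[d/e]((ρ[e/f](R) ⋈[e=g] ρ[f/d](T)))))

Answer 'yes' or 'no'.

E1 subexpression sizes:
  R → 3
  ρ[e/f](R) → 3
  T → 5
  ρ[f/d](T) → 5
  (ρ[e/f](R) ⋈[e=g] ρ[f/d](T)) → 2
  ρ[d/e]((ρ[e/f](R) ⋈[e=g] ρ[f/d](T))) → 2
  σ[g>=4](ρ[d/e]((ρ[e/f](R) ⋈[e=g] ρ[f/d](T)))) → 2
  σ[g>2](σ[g>=4](ρ[d/e]((ρ[e/f](R) ⋈[e=g] ρ[f/d](T))))) → 2
E2 subexpression sizes:
  R → 3
  ρ[e/f](R) → 3
  T → 5
  ρ[f/d](T) → 5
  (ρ[e/f](R) ⋈[e=g] ρ[f/d](T)) → 2
  ρ[d/e]((ρ[e/f](R) ⋈[e=g] ρ[f/d](T))) → 2
  σ[g>=4](ρ[d/e]((ρ[e/f](R) ⋈[e=g] ρ[f/d](T)))) → 2
  σ[g<=2](σ[g>=4](ρ[d/e]((ρ[e/f](R) ⋈[e=g] ρ[f/d](T))))) → 0

E1 result:
z | x | d | f | g
t | t | 9 | 1 | 9
t | t | 9 | 2 | 9
E2 result:
z | x | d | f | g
(0 rows)
Witness: ('t', 't', 9, 1, 9) appears 1× in E1 but 0× in E2.

no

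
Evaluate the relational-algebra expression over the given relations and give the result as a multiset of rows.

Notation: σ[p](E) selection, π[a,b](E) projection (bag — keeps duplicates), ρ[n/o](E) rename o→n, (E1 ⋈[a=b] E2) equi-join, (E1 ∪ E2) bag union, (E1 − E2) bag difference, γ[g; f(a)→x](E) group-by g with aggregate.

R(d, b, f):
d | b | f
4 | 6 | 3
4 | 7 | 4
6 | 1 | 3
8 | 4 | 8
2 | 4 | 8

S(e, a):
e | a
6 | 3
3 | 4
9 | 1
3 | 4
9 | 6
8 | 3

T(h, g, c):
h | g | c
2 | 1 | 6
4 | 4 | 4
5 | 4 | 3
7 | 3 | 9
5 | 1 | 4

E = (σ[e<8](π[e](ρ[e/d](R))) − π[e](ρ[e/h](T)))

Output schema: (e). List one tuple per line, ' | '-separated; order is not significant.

Stepwise |·|:
  R → 5
  ρ[e/d](R) → 5
  π[e](ρ[e/d](R)) → 5
  σ[e<8](π[e](ρ[e/d](R))) → 4
  T → 5
  ρ[e/h](T) → 5
  π[e](ρ[e/h](T)) → 5
  (σ[e<8](π[e](ρ[e/d](R))) − π[e](ρ[e/h](T))) → 2

== RESULT ==
e
4
6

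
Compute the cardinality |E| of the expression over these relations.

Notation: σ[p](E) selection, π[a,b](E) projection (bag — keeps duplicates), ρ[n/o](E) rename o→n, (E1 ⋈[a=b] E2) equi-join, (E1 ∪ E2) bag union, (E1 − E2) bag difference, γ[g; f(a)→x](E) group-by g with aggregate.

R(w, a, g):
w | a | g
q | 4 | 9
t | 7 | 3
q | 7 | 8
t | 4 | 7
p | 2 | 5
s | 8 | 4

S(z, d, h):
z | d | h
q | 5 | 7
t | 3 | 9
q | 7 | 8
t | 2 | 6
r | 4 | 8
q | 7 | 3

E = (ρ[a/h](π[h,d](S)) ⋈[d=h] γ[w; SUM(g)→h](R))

Subexpression sizes:
  S → 6
  π[h,d](S) → 6
  ρ[a/h](π[h,d](S)) → 6
  R → 6
  γ[w; SUM(g)→h](R) → 4
  (ρ[a/h](π[h,d](S)) ⋈[d=h] γ[w; SUM(g)→h](R)) → 2

|E| = 2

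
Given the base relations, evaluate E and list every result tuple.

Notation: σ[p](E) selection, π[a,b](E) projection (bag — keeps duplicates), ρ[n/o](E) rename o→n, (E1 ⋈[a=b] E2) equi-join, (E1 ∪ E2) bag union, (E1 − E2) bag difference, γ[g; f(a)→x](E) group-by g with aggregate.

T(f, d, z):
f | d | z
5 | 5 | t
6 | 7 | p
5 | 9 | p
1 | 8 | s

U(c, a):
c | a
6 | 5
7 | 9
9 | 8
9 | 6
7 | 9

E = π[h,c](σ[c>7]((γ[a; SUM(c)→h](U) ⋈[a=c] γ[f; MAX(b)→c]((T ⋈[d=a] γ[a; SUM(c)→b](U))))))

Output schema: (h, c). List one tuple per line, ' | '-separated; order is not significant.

Stepwise |·|:
  U → 5
  γ[a; SUM(c)→h](U) → 4
  T → 4
  U → 5
  γ[a; SUM(c)→b](U) → 4
  (T ⋈[d=a] γ[a; SUM(c)→b](U)) → 3
  γ[f; MAX(b)→c]((T ⋈[d=a] γ[a; SUM(c)→b](U))) → 2
  (γ[a; SUM(c)→h](U) ⋈[a=c] γ[f; MAX(b)→c]((T ⋈[d=a] γ[a; SUM(c)→b](U)))) → 1
  σ[c>7]((γ[a; SUM(c)→h](U) ⋈[a=c] γ[f; MAX(b)→c]((T ⋈[d=a] γ[a; SUM(c)→b](U))))) → 1
  π[h,c](σ[c>7]((γ[a; SUM(c)→h](U) ⋈[a=c] γ[f; MAX(b)→c]((T ⋈[d=a] γ[a; SUM(c)→b](U)))))) → 1

== RESULT ==
h | c
14 | 9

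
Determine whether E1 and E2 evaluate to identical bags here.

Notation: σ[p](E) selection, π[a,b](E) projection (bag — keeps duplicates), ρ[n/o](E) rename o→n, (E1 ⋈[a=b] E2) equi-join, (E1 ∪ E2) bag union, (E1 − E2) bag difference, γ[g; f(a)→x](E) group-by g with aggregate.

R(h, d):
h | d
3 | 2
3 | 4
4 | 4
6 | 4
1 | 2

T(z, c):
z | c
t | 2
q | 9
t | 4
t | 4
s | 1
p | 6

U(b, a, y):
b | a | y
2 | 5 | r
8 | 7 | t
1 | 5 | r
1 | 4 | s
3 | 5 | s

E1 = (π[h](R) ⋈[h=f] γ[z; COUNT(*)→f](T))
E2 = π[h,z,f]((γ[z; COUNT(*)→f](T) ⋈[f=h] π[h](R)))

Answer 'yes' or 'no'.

E1 row counts bottom-up:
  R → 5
  π[h](R) → 5
  T → 6
  γ[z; COUNT(*)→f](T) → 4
  (π[h](R) ⋈[h=f] γ[z; COUNT(*)→f](T)) → 5
E2 row counts bottom-up:
  T → 6
  γ[z; COUNT(*)→f](T) → 4
  R → 5
  π[h](R) → 5
  (γ[z; COUNT(*)→f](T) ⋈[f=h] π[h](R)) → 5
  π[h,z,f]((γ[z; COUNT(*)→f](T) ⋈[f=h] π[h](R))) → 5

E1 and E2 produce the same multiset:
h | z | f
1 | p | 1
1 | q | 1
1 | s | 1
3 | t | 3
3 | t | 3

yes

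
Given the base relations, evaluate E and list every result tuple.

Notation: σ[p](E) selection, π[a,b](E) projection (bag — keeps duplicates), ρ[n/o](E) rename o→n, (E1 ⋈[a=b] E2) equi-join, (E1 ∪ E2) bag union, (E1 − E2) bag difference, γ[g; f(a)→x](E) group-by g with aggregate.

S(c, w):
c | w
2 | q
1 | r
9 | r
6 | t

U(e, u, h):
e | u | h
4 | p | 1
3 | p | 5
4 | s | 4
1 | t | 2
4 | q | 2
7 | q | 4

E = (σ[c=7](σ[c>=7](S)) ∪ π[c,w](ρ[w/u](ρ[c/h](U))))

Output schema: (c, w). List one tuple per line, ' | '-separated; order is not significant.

Subexpression sizes:
  S → 4
  σ[c>=7](S) → 1
  σ[c=7](σ[c>=7](S)) → 0
  U → 6
  ρ[c/h](U) → 6
  ρ[w/u](ρ[c/h](U)) → 6
  π[c,w](ρ[w/u](ρ[c/h](U))) → 6
  (σ[c=7](σ[c>=7](S)) ∪ π[c,w](ρ[w/u](ρ[c/h](U)))) → 6

== RESULT ==
c | w
1 | p
2 | q
2 | t
4 | q
4 | s
5 | p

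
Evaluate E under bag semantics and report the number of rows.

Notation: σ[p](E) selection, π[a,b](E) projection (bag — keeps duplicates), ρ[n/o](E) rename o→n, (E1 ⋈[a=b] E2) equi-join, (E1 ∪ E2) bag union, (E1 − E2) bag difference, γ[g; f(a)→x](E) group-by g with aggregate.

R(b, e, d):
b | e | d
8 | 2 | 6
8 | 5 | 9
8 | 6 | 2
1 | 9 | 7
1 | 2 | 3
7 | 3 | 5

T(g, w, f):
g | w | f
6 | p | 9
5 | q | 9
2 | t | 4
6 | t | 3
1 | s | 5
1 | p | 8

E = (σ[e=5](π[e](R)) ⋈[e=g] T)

Row counts bottom-up:
  R → 6
  π[e](R) → 6
  σ[e=5](π[e](R)) → 1
  T → 6
  (σ[e=5](π[e](R)) ⋈[e=g] T) → 1

|E| = 1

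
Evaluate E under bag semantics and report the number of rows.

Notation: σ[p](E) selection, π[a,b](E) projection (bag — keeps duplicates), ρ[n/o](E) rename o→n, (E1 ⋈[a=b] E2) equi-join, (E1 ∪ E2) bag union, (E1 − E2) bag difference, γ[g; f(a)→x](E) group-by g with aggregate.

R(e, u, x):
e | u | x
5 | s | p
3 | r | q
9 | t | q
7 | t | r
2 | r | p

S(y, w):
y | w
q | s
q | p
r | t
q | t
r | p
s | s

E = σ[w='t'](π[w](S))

Per-node cardinality:
  S → 6
  π[w](S) → 6
  σ[w='t'](π[w](S)) → 2

|E| = 2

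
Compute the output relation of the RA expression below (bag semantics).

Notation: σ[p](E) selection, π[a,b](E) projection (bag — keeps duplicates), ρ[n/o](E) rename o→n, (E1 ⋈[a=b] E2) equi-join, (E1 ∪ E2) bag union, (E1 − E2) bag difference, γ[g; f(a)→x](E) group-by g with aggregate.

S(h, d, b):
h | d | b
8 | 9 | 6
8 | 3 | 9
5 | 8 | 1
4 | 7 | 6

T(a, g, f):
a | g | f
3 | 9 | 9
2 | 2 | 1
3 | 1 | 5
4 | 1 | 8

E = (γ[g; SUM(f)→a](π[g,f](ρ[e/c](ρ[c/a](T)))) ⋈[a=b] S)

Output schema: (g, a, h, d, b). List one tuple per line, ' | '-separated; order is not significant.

Row counts bottom-up:
  T → 4
  ρ[c/a](T) → 4
  ρ[e/c](ρ[c/a](T)) → 4
  π[g,f](ρ[e/c](ρ[c/a](T))) → 4
  γ[g; SUM(f)→a](π[g,f](ρ[e/c](ρ[c/a](T)))) → 3
  S → 4
  (γ[g; SUM(f)→a](π[g,f](ρ[e/c](ρ[c/a](T)))) ⋈[a=b] S) → 2

== RESULT ==
g | a | h | d | b
2 | 1 | 5 | 8 | 1
9 | 9 | 8 | 3 | 9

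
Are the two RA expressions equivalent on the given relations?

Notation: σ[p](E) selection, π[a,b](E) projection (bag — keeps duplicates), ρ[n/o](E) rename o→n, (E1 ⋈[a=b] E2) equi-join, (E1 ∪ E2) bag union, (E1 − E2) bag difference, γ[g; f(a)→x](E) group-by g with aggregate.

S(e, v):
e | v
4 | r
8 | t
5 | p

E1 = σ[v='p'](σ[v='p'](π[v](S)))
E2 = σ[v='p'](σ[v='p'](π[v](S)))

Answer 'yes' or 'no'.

E1 subexpression sizes:
  S → 3
  π[v](S) → 3
  σ[v='p'](π[v](S)) → 1
  σ[v='p'](σ[v='p'](π[v](S))) → 1
E2 subexpression sizes:
  S → 3
  π[v](S) → 3
  σ[v='p'](π[v](S)) → 1
  σ[v='p'](σ[v='p'](π[v](S))) → 1

E1 and E2 produce the same multiset:
v
p

yes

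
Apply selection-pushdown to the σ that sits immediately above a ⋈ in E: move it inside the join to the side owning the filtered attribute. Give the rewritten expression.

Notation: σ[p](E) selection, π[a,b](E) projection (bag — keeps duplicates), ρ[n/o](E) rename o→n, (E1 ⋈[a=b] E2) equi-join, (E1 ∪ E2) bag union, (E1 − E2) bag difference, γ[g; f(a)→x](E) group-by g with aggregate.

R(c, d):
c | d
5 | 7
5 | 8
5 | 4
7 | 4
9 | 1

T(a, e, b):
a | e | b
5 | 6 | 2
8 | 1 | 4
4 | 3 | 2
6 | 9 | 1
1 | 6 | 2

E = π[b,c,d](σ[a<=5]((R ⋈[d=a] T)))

σ filters on a, owned by the right side.
E' = π[b,c,d]((R ⋈[d=a] σ[a<=5](T)))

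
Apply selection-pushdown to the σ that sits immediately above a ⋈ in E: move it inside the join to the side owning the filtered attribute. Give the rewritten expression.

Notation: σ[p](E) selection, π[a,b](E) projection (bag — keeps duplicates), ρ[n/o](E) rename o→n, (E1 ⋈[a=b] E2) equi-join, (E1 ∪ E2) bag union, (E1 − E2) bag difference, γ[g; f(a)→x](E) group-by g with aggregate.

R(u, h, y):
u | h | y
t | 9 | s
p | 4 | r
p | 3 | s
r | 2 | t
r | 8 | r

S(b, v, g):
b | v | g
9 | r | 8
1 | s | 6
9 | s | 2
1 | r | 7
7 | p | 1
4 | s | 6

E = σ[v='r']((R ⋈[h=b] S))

σ filters on v, owned by the right side.
E' = (R ⋈[h=b] σ[v='r'](S))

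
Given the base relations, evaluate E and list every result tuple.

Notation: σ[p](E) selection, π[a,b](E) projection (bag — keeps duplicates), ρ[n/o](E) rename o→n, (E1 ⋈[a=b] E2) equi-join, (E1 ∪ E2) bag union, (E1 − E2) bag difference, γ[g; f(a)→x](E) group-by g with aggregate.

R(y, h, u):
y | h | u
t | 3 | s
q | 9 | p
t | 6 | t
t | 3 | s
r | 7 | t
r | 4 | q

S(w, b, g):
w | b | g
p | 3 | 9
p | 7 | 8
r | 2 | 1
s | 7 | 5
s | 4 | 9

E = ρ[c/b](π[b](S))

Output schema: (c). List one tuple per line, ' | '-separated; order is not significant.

Subexpression sizes:
  S → 5
  π[b](S) → 5
  ρ[c/b](π[b](S)) → 5

== RESULT ==
c
2
3
4
7
7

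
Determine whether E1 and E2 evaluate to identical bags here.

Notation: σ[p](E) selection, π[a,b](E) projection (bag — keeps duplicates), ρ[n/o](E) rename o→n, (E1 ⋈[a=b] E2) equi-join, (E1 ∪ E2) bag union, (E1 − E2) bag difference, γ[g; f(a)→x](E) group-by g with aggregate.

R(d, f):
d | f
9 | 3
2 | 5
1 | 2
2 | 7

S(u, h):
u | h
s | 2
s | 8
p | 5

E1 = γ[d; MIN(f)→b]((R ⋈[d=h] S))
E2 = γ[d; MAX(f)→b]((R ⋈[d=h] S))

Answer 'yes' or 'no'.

E1 subexpression sizes:
  R → 4
  S → 3
  (R ⋈[d=h] S) → 2
  γ[d; MIN(f)→b]((R ⋈[d=h] S)) → 1
E2 subexpression sizes:
  R → 4
  S → 3
  (R ⋈[d=h] S) → 2
  γ[d; MAX(f)→b]((R ⋈[d=h] S)) → 1

E1 result:
d | b
2 | 5
E2 result:
d | b
2 | 7
Witness: (2, 5) appears 1× in E1 but 0× in E2.

no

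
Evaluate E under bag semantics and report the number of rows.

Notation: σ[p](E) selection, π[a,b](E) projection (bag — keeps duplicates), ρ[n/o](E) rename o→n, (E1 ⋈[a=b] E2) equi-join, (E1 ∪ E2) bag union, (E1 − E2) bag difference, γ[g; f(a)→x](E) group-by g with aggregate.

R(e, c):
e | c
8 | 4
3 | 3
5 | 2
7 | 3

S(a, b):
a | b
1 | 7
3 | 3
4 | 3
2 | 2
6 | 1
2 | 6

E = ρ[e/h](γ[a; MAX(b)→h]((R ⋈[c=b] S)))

Per-node cardinality:
  R → 4
  S → 6
  (R ⋈[c=b] S) → 5
  γ[a; MAX(b)→h]((R ⋈[c=b] S)) → 3
  ρ[e/h](γ[a; MAX(b)→h]((R ⋈[c=b] S))) → 3

|E| = 3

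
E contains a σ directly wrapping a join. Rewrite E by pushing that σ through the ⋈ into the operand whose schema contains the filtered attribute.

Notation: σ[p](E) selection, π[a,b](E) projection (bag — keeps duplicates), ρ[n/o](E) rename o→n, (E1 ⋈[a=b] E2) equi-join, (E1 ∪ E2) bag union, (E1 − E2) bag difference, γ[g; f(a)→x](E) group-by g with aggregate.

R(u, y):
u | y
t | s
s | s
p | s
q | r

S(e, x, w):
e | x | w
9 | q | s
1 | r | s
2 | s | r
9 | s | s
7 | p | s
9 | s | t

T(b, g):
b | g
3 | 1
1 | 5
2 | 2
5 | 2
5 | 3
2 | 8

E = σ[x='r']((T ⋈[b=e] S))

σ filters on x, owned by the right side.
E' = (T ⋈[b=e] σ[x='r'](S))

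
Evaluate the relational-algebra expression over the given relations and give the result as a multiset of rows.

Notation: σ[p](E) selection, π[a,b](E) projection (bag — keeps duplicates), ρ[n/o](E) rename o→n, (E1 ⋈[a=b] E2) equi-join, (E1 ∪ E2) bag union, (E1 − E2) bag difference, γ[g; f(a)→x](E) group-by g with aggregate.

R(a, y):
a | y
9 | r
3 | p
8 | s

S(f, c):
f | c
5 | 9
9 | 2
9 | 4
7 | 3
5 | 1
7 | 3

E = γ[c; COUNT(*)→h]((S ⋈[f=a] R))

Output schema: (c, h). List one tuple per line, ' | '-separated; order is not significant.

Subexpression sizes:
  S → 6
  R → 3
  (S ⋈[f=a] R) → 2
  γ[c; COUNT(*)→h]((S ⋈[f=a] R)) → 2

== RESULT ==
c | h
2 | 1
4 | 1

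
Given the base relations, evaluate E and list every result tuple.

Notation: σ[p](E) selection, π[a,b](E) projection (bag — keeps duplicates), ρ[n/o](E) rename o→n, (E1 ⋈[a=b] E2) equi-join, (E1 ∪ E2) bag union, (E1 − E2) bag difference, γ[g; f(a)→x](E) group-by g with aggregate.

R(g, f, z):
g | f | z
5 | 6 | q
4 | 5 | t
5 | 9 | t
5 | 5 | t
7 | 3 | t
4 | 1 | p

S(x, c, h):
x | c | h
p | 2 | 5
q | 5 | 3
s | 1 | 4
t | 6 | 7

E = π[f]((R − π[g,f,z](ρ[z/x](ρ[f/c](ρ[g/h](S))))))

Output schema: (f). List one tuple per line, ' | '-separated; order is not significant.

Subexpression sizes:
  R → 6
  S → 4
  ρ[g/h](S) → 4
  ρ[f/c](ρ[g/h](S)) → 4
  ρ[z/x](ρ[f/c](ρ[g/h](S))) → 4
  π[g,f,z](ρ[z/x](ρ[f/c](ρ[g/h](S)))) → 4
  (R − π[g,f,z](ρ[z/x](ρ[f/c](ρ[g/h](S))))) → 6
  π[f]((R − π[g,f,z](ρ[z/x](ρ[f/c](ρ[g/h](S)))))) → 6

== RESULT ==
f
1
3
5
5
6
9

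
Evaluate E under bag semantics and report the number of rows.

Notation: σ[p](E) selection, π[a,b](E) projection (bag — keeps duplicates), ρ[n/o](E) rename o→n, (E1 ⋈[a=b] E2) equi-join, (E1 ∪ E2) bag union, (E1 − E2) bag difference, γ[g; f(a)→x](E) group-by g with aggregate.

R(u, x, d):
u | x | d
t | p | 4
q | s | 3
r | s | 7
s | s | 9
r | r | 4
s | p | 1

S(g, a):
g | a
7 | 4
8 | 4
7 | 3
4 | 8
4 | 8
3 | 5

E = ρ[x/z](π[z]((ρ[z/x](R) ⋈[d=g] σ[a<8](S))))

Per-node cardinality:
  R → 6
  ρ[z/x](R) → 6
  S → 6
  σ[a<8](S) → 4
  (ρ[z/x](R) ⋈[d=g] σ[a<8](S)) → 3
  π[z]((ρ[z/x](R) ⋈[d=g] σ[a<8](S))) → 3
  ρ[x/z](π[z]((ρ[z/x](R) ⋈[d=g] σ[a<8](S)))) → 3

|E| = 3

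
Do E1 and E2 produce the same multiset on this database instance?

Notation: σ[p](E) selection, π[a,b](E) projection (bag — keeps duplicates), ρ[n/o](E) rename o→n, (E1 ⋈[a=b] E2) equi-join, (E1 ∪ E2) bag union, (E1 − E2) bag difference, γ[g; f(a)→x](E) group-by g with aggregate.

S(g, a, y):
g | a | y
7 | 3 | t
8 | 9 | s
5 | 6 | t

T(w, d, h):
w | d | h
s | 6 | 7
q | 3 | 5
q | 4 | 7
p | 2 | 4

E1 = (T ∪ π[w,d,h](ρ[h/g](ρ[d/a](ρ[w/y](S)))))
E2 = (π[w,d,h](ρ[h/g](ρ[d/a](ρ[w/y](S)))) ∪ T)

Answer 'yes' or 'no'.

E1 stepwise |·|:
  T → 4
  S → 3
  ρ[w/y](S) → 3
  ρ[d/a](ρ[w/y](S)) → 3
  ρ[h/g](ρ[d/a](ρ[w/y](S))) → 3
  π[w,d,h](ρ[h/g](ρ[d/a](ρ[w/y](S)))) → 3
  (T ∪ π[w,d,h](ρ[h/g](ρ[d/a](ρ[w/y](S))))) → 7
E2 stepwise |·|:
  S → 3
  ρ[w/y](S) → 3
  ρ[d/a](ρ[w/y](S)) → 3
  ρ[h/g](ρ[d/a](ρ[w/y](S))) → 3
  π[w,d,h](ρ[h/g](ρ[d/a](ρ[w/y](S)))) → 3
  T → 4
  (π[w,d,h](ρ[h/g](ρ[d/a](ρ[w/y](S)))) ∪ T) → 7

E1 and E2 produce the same multiset:
w | d | h
p | 2 | 4
q | 3 | 5
q | 4 | 7
s | 6 | 7
s | 9 | 8
t | 3 | 7
t | 6 | 5

yes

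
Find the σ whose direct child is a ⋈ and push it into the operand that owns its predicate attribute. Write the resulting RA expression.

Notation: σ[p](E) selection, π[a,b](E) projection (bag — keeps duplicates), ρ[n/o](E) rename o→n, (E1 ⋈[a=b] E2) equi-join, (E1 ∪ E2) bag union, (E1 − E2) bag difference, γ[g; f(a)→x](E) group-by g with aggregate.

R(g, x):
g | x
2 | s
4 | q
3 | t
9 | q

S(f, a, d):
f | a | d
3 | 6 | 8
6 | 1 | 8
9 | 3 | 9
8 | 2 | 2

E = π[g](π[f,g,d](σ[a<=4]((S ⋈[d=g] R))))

σ filters on a, owned by the left side.
E' = π[g](π[f,g,d]((σ[a<=4](S) ⋈[d=g] R)))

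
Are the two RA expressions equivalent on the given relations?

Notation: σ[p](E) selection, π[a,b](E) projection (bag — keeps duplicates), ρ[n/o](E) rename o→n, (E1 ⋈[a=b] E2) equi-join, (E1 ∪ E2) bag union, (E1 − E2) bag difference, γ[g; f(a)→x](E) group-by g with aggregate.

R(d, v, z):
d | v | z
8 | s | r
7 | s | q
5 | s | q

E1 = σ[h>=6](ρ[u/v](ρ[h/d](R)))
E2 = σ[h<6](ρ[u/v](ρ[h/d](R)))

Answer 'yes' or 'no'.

E1 per-node cardinality:
  R → 3
  ρ[h/d](R) → 3
  ρ[u/v](ρ[h/d](R)) → 3
  σ[h>=6](ρ[u/v](ρ[h/d](R))) → 2
E2 per-node cardinality:
  R → 3
  ρ[h/d](R) → 3
  ρ[u/v](ρ[h/d](R)) → 3
  σ[h<6](ρ[u/v](ρ[h/d](R))) → 1

E1 result:
h | u | z
7 | s | q
8 | s | r
E2 result:
h | u | z
5 | s | q
Witness: (8, 's', 'r') appears 1× in E1 but 0× in E2.

no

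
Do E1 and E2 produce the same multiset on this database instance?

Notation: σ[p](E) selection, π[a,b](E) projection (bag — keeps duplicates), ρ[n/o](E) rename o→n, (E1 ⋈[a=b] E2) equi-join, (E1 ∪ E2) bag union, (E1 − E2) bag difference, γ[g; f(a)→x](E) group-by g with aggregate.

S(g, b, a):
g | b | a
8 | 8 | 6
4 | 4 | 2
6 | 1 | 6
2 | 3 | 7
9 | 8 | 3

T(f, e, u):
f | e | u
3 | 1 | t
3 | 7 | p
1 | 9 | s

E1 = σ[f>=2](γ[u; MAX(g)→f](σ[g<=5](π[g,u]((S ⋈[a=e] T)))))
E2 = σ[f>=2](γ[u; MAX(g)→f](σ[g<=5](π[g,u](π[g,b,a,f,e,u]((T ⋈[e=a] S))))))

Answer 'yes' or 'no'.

E1 row counts bottom-up:
  S → 5
  T → 3
  (S ⋈[a=e] T) → 1
  π[g,u]((S ⋈[a=e] T)) → 1
  σ[g<=5](π[g,u]((S ⋈[a=e] T))) → 1
  γ[u; MAX(g)→f](σ[g<=5](π[g,u]((S ⋈[a=e] T)))) → 1
  σ[f>=2](γ[u; MAX(g)→f](σ[g<=5](π[g,u]((S ⋈[a=e] T))))) → 1
E2 row counts bottom-up:
  T → 3
  S → 5
  (T ⋈[e=a] S) → 1
  π[g,b,a,f,e,u]((T ⋈[e=a] S)) → 1
  π[g,u](π[g,b,a,f,e,u]((T ⋈[e=a] S))) → 1
  σ[g<=5](π[g,u](π[g,b,a,f,e,u]((T ⋈[e=a] S)))) → 1
  γ[u; MAX(g)→f](σ[g<=5](π[g,u](π[g,b,a,f,e,u]((T ⋈[e=a] S))))) → 1
  σ[f>=2](γ[u; MAX(g)→f](σ[g<=5](π[g,u](π[g,b,a,f,e,u]((T ⋈[e=a] S)))))) → 1

E1 and E2 produce the same multiset:
u | f
p | 2

yes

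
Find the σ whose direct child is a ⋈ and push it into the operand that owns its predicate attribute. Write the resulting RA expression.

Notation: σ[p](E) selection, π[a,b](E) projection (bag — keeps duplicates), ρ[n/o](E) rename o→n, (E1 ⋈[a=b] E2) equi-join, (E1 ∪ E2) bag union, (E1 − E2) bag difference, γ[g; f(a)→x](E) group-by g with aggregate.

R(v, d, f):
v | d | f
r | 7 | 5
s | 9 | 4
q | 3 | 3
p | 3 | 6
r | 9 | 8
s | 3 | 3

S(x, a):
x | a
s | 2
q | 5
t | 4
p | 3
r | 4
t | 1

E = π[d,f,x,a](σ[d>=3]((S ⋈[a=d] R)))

σ filters on d, owned by the right side.
E' = π[d,f,x,a]((S ⋈[a=d] σ[d>=3](R)))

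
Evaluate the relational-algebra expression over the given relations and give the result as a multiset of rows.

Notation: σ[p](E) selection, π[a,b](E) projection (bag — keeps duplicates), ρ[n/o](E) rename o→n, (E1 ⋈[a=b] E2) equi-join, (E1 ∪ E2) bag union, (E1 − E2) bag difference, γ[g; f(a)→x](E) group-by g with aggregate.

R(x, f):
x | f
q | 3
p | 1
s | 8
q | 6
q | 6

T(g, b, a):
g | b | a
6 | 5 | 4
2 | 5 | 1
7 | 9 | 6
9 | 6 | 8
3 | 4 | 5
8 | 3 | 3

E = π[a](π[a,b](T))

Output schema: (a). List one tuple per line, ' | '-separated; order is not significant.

Subexpression sizes:
  T → 6
  π[a,b](T) → 6
  π[a](π[a,b](T)) → 6

== RESULT ==
a
1
3
4
5
6
8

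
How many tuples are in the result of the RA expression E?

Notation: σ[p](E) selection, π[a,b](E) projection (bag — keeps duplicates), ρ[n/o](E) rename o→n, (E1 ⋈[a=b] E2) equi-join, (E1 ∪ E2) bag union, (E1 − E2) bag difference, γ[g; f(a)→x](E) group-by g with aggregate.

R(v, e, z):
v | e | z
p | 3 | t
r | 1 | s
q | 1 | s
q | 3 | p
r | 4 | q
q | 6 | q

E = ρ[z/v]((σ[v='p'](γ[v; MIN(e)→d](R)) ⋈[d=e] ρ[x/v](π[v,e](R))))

Stepwise |·|:
  R → 6
  γ[v; MIN(e)→d](R) → 3
  σ[v='p'](γ[v; MIN(e)→d](R)) → 1
  R → 6
  π[v,e](R) → 6
  ρ[x/v](π[v,e](R)) → 6
  (σ[v='p'](γ[v; MIN(e)→d](R)) ⋈[d=e] ρ[x/v](π[v,e](R))) → 2
  ρ[z/v]((σ[v='p'](γ[v; MIN(e)→d](R)) ⋈[d=e] ρ[x/v](π[v,e](R)))) → 2

|E| = 2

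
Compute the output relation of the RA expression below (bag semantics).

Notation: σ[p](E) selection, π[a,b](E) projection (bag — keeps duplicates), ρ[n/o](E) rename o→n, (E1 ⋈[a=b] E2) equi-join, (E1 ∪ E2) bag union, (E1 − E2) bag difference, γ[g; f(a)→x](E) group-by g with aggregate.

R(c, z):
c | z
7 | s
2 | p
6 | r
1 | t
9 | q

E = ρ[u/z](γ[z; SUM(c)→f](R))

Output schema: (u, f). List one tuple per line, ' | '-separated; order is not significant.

Stepwise |·|:
  R → 5
  γ[z; SUM(c)→f](R) → 5
  ρ[u/z](γ[z; SUM(c)→f](R)) → 5

== RESULT ==
u | f
p | 2
q | 9
r | 6
s | 7
t | 1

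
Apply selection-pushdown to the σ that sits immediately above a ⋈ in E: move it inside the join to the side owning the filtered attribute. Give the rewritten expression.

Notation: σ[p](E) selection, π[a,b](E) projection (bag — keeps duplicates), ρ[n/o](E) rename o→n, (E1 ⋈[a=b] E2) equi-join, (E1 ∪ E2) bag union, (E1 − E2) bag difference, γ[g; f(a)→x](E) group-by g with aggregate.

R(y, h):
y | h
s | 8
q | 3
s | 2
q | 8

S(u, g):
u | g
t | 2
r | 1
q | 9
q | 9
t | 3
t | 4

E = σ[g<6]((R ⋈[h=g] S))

σ filters on g, owned by the right side.
E' = (R ⋈[h=g] σ[g<6](S))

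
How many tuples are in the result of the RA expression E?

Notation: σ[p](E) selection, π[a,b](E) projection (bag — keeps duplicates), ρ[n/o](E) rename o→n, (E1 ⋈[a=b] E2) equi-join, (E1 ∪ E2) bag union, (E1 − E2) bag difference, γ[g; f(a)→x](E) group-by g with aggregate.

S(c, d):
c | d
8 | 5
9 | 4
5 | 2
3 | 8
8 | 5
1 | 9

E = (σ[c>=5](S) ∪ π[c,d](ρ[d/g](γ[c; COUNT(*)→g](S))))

Per-node cardinality:
  S → 6
  σ[c>=5](S) → 4
  S → 6
  γ[c; COUNT(*)→g](S) → 5
  ρ[d/g](γ[c; COUNT(*)→g](S)) → 5
  π[c,d](ρ[d/g](γ[c; COUNT(*)→g](S))) → 5
  (σ[c>=5](S) ∪ π[c,d](ρ[d/g](γ[c; COUNT(*)→g](S)))) → 9

|E| = 9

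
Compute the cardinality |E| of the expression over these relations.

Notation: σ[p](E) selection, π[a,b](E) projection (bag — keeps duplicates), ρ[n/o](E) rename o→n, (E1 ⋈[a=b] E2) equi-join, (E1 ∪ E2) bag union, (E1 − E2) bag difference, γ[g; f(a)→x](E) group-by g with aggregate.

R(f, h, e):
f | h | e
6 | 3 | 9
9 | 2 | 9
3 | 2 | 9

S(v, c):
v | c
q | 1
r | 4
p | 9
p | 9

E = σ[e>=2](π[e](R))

Per-node cardinality:
  R → 3
  π[e](R) → 3
  σ[e>=2](π[e](R)) → 3

|E| = 3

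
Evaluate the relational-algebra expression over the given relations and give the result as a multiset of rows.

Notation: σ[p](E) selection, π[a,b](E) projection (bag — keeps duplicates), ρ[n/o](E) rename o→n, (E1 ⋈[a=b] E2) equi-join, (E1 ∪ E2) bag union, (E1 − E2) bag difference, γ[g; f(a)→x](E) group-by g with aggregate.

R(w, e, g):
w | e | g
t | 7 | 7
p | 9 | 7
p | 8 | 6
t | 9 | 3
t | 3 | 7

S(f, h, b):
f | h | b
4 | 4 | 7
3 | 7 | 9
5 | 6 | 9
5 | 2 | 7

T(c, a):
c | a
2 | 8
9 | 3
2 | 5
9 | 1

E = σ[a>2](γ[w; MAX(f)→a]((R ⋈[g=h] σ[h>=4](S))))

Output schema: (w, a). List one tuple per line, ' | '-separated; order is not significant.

Per-node cardinality:
  R → 5
  S → 4
  σ[h>=4](S) → 3
  (R ⋈[g=h] σ[h>=4](S)) → 4
  γ[w; MAX(f)→a]((R ⋈[g=h] σ[h>=4](S))) → 2
  σ[a>2](γ[w; MAX(f)→a]((R ⋈[g=h] σ[h>=4](S)))) → 2

== RESULT ==
w | a
p | 5
t | 3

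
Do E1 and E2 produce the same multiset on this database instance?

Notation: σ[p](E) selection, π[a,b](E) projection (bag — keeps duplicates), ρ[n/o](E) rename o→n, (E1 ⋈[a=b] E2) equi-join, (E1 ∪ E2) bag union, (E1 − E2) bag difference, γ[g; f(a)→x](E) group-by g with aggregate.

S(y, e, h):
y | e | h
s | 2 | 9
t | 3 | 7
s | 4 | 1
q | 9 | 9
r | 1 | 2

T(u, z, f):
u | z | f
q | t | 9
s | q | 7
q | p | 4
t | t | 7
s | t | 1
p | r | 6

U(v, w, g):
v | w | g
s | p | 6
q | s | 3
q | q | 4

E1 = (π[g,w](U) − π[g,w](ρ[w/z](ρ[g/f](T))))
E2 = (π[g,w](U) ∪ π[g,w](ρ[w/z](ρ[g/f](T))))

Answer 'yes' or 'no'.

E1 subexpression sizes:
  U → 3
  π[g,w](U) → 3
  T → 6
  ρ[g/f](T) → 6
  ρ[w/z](ρ[g/f](T)) → 6
  π[g,w](ρ[w/z](ρ[g/f](T))) → 6
  (π[g,w](U) − π[g,w](ρ[w/z](ρ[g/f](T)))) → 3
E2 subexpression sizes:
  U → 3
  π[g,w](U) → 3
  T → 6
  ρ[g/f](T) → 6
  ρ[w/z](ρ[g/f](T)) → 6
  π[g,w](ρ[w/z](ρ[g/f](T))) → 6
  (π[g,w](U) ∪ π[g,w](ρ[w/z](ρ[g/f](T)))) → 9

E1 result:
g | w
3 | s
4 | q
6 | p
E2 result:
g | w
1 | t
3 | s
4 | p
4 | q
6 | p
6 | r
7 | q
7 | t
9 | t
Witness: (4, 'p') appears 0× in E1 but 1× in E2.

no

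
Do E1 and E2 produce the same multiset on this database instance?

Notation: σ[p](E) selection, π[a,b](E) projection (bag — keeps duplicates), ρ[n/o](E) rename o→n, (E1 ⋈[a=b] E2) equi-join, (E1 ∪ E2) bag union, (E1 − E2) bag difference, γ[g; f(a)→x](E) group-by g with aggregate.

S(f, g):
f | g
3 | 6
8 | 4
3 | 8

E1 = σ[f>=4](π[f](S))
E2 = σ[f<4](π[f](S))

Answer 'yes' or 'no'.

E1 stepwise |·|:
  S → 3
  π[f](S) → 3
  σ[f>=4](π[f](S)) → 1
E2 stepwise |·|:
  S → 3
  π[f](S) → 3
  σ[f<4](π[f](S)) → 2

E1 result:
f
8
E2 result:
f
3
3
Witness: (8,) appears 1× in E1 but 0× in E2.

no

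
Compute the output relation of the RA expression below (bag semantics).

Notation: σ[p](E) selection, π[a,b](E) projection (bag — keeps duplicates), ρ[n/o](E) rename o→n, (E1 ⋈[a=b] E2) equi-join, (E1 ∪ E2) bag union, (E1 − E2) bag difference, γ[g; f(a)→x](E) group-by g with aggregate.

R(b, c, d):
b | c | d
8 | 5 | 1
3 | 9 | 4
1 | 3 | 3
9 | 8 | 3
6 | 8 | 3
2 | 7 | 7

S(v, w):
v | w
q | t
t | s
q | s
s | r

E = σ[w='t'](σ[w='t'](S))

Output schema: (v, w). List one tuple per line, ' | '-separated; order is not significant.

Row counts bottom-up:
  S → 4
  σ[w='t'](S) → 1
  σ[w='t'](σ[w='t'](S)) → 1

== RESULT ==
v | w
q | t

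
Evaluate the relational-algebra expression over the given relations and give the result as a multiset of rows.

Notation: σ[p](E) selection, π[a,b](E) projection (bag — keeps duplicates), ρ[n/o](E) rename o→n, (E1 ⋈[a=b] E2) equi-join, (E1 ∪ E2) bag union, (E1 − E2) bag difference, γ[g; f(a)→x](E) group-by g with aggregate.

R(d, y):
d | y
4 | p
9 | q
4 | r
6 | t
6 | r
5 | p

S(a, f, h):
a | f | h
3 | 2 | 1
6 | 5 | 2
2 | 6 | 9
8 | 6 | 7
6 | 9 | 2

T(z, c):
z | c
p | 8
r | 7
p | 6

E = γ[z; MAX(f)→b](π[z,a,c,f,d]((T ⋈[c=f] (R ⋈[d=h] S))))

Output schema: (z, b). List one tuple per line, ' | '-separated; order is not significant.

Per-node cardinality:
  T → 3
  R → 6
  S → 5
  (R ⋈[d=h] S) → 1
  (T ⋈[c=f] (R ⋈[d=h] S)) → 1
  π[z,a,c,f,d]((T ⋈[c=f] (R ⋈[d=h] S))) → 1
  γ[z; MAX(f)→b](π[z,a,c,f,d]((T ⋈[c=f] (R ⋈[d=h] S)))) → 1

== RESULT ==
z | b
p | 6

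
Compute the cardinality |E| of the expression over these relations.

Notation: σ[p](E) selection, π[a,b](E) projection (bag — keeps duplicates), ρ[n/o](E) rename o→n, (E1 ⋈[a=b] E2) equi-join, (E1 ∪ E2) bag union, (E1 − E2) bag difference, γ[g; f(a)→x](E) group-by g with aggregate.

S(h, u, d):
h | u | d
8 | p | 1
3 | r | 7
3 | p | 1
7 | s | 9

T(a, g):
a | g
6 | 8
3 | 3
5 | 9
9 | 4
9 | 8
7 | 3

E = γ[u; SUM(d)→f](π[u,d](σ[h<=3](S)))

Row counts bottom-up:
  S → 4
  σ[h<=3](S) → 2
  π[u,d](σ[h<=3](S)) → 2
  γ[u; SUM(d)→f](π[u,d](σ[h<=3](S))) → 2

|E| = 2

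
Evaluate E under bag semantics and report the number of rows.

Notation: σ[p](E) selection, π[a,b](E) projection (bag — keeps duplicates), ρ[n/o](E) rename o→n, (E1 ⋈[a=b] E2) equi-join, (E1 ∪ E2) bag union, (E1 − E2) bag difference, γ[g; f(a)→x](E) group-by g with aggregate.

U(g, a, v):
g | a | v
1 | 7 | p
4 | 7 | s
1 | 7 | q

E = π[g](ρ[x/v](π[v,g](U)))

Row counts bottom-up:
  U → 3
  π[v,g](U) → 3
  ρ[x/v](π[v,g](U)) → 3
  π[g](ρ[x/v](π[v,g](U))) → 3

|E| = 3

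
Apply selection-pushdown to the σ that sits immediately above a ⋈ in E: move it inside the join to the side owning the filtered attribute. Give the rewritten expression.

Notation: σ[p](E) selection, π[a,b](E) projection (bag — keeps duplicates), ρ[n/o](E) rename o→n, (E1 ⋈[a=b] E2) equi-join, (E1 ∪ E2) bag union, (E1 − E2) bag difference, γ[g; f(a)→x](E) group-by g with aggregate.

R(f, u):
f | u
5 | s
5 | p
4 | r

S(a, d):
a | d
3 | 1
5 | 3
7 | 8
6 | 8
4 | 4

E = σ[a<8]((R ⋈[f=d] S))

σ filters on a, owned by the right side.
E' = (R ⋈[f=d] σ[a<8](S))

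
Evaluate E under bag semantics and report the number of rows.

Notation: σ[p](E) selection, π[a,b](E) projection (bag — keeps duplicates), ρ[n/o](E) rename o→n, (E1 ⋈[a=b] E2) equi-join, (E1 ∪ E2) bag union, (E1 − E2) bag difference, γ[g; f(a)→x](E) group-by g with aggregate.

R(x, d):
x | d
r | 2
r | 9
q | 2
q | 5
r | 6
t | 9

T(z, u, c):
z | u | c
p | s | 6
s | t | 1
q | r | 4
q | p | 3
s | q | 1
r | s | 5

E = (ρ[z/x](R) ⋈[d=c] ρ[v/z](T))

Per-node cardinality:
  R → 6
  ρ[z/x](R) → 6
  T → 6
  ρ[v/z](T) → 6
  (ρ[z/x](R) ⋈[d=c] ρ[v/z](T)) → 2

|E| = 2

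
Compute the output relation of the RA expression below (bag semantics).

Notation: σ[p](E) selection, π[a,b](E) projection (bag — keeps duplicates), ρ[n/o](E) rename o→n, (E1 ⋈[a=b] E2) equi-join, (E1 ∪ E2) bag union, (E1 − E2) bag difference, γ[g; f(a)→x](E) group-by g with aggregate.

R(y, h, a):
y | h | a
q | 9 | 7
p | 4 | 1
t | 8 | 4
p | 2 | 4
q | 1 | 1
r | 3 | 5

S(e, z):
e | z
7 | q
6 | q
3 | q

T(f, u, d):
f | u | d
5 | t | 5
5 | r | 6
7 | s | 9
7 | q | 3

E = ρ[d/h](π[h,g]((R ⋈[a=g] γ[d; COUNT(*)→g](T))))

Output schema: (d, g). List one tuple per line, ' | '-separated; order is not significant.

Per-node cardinality:
  R → 6
  T → 4
  γ[d; COUNT(*)→g](T) → 4
  (R ⋈[a=g] γ[d; COUNT(*)→g](T)) → 8
  π[h,g]((R ⋈[a=g] γ[d; COUNT(*)→g](T))) → 8
  ρ[d/h](π[h,g]((R ⋈[a=g] γ[d; COUNT(*)→g](T)))) → 8

== RESULT ==
d | g
1 | 1
1 | 1
1 | 1
1 | 1
4 | 1
4 | 1
4 | 1
4 | 1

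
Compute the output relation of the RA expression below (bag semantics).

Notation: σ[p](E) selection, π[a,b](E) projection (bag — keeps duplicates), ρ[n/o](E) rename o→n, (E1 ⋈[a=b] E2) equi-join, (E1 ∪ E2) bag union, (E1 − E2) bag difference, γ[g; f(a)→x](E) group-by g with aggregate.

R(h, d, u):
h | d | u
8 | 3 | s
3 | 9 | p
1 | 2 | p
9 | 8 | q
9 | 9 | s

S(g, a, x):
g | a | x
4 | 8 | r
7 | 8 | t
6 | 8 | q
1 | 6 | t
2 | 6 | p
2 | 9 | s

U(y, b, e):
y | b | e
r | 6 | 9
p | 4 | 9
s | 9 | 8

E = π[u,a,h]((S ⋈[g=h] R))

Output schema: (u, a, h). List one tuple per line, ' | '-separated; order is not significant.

Subexpression sizes:
  S → 6
  R → 5
  (S ⋈[g=h] R) → 1
  π[u,a,h]((S ⋈[g=h] R)) → 1

== RESULT ==
u | a | h
p | 6 | 1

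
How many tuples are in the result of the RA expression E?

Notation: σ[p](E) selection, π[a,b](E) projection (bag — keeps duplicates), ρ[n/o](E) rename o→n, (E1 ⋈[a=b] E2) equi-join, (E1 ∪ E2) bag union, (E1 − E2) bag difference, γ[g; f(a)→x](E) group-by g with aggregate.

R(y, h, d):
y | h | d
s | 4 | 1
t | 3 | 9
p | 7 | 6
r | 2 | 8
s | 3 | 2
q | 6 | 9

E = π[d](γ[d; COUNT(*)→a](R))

Row counts bottom-up:
  R → 6
  γ[d; COUNT(*)→a](R) → 5
  π[d](γ[d; COUNT(*)→a](R)) → 5

|E| = 5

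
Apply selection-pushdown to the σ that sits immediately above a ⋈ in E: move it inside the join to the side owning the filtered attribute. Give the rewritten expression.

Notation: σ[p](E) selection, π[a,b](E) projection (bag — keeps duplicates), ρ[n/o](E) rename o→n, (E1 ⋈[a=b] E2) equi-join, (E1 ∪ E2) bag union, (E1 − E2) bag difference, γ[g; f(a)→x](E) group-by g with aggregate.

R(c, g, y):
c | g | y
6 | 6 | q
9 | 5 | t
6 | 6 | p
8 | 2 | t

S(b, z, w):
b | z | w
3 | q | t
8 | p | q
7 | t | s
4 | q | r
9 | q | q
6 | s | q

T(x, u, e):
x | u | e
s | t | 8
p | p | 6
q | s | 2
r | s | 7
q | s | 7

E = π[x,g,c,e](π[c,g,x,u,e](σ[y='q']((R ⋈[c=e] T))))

σ filters on y, owned by the left side.
E' = π[x,g,c,e](π[c,g,x,u,e]((σ[y='q'](R) ⋈[c=e] T)))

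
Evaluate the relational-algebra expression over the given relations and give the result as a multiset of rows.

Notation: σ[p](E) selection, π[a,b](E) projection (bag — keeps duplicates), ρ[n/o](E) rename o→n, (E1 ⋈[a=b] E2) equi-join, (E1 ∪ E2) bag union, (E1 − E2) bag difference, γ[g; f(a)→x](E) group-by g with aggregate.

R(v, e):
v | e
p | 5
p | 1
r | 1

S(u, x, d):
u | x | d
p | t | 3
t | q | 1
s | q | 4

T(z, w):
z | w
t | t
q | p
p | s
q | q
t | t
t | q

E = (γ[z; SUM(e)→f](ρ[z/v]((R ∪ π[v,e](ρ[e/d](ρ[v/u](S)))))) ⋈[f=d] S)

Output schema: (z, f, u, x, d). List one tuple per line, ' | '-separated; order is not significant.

Per-node cardinality:
  R → 3
  S → 3
  ρ[v/u](S) → 3
  ρ[e/d](ρ[v/u](S)) → 3
  π[v,e](ρ[e/d](ρ[v/u](S))) → 3
  (R ∪ π[v,e](ρ[e/d](ρ[v/u](S)))) → 6
  ρ[z/v]((R ∪ π[v,e](ρ[e/d](ρ[v/u](S))))) → 6
  γ[z; SUM(e)→f](ρ[z/v]((R ∪ π[v,e](ρ[e/d](ρ[v/u](S)))))) → 4
  S → 3
  (γ[z; SUM(e)→f](ρ[z/v]((R ∪ π[v,e](ρ[e/d](ρ[v/u](S)))))) ⋈[f=d] S) → 3

== RESULT ==
z | f | u | x | d
r | 1 | t | q | 1
s | 4 | s | q | 4
t | 1 | t | q | 1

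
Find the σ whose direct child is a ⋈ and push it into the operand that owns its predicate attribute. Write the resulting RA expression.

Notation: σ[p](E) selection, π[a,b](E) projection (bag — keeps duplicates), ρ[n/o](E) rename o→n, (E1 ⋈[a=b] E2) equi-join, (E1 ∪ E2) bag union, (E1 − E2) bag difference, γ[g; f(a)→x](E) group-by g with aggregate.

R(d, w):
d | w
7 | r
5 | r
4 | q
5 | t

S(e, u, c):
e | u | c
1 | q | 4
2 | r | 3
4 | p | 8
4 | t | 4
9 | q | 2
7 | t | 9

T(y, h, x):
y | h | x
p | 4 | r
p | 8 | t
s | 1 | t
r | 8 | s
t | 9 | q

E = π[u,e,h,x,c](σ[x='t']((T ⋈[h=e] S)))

σ filters on x, owned by the left side.
E' = π[u,e,h,x,c]((σ[x='t'](T) ⋈[h=e] S))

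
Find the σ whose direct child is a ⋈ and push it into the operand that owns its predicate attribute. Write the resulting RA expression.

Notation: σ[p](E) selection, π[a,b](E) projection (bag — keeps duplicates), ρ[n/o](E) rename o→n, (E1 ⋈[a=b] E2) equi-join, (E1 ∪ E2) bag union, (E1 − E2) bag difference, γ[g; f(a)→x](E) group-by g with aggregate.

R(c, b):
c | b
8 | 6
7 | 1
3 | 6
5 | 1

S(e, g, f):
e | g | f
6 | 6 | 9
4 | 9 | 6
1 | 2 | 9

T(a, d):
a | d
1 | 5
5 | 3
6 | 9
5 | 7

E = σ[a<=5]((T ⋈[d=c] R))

σ filters on a, owned by the left side.
E' = (σ[a<=5](T) ⋈[d=c] R)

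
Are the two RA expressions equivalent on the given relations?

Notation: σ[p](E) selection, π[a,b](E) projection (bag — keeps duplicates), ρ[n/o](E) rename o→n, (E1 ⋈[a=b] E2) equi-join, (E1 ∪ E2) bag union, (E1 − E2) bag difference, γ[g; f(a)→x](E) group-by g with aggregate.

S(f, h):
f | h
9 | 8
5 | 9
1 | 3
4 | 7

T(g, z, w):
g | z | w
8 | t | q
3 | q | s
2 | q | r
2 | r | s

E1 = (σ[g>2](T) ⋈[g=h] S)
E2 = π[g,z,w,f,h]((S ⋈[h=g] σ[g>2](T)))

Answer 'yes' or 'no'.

E1 stepwise |·|:
  T → 4
  σ[g>2](T) → 2
  S → 4
  (σ[g>2](T) ⋈[g=h] S) → 2
E2 stepwise |·|:
  S → 4
  T → 4
  σ[g>2](T) → 2
  (S ⋈[h=g] σ[g>2](T)) → 2
  π[g,z,w,f,h]((S ⋈[h=g] σ[g>2](T))) → 2

E1 and E2 produce the same multiset:
g | z | w | f | h
3 | q | s | 1 | 3
8 | t | q | 9 | 8

yes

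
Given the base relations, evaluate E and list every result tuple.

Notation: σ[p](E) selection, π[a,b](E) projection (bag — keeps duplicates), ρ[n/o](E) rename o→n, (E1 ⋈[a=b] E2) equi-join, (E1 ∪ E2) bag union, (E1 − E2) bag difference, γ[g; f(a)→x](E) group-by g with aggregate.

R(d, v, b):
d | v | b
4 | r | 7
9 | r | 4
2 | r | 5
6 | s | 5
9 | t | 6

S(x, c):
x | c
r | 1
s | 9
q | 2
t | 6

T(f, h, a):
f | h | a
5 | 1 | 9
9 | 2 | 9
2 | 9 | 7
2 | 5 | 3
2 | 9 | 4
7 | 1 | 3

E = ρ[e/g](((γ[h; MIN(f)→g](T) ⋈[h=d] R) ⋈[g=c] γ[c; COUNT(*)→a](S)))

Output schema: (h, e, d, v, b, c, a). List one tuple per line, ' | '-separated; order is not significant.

Subexpression sizes:
  T → 6
  γ[h; MIN(f)→g](T) → 4
  R → 5
  (γ[h; MIN(f)→g](T) ⋈[h=d] R) → 3
  S → 4
  γ[c; COUNT(*)→a](S) → 4
  ((γ[h; MIN(f)→g](T) ⋈[h=d] R) ⋈[g=c] γ[c; COUNT(*)→a](S)) → 3
  ρ[e/g](((γ[h; MIN(f)→g](T) ⋈[h=d] R) ⋈[g=c] γ[c; COUNT(*)→a](S))) → 3

== RESULT ==
h | e | d | v | b | c | a
2 | 9 | 2 | r | 5 | 9 | 1
9 | 2 | 9 | r | 4 | 2 | 1
9 | 2 | 9 | t | 6 | 2 | 1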